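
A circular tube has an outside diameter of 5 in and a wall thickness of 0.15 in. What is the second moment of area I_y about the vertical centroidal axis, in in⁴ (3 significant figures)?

I_y ≈ 6.73 in⁴

Treat the section as a set of non-overlapping primitives; coordinates are from the bounding-box lower-left.
Outer circle: ⌀5, A = 19.635 in², x = 2.5 in, Ī = 30.68 in⁴.
Bore (subtracted): ⌀4.7, A = 17.349 in², x = 2.5 in, Ī = 23.953 in⁴.
By symmetry the centroid is at mid-width, x̄ = 2.5 in.
All pieces are centred on the vertical centroidal axis, so I = ΣĪ (holes subtracted) = 6.7265 in⁴.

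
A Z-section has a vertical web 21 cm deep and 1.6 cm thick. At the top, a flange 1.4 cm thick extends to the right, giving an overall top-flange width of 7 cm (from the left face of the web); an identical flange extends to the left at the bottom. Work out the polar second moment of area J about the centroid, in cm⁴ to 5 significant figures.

J ≈ 2918.5 cm⁴

Decompose the section into non-overlapping parts with the origin at the bottom-left of its bounding rectangle.
Web: 1.6 × 21, A = 33.6 cm², y = 10.5 cm, Ī = 1234.8 cm⁴.
Top flange (beyond web): 5.4 × 1.4, A = 7.56 cm², y = 20.3 cm, Ī = 1.2348 cm⁴.
Bottom flange (beyond web): 5.4 × 1.4, A = 7.56 cm², y = 0.7 cm, Ī = 1.2348 cm⁴.
Centroid: ȳ = ΣA·y / ΣA = 10.5 cm.
Transfer each piece to the centroidal x-axis using Ī + A·d² with d = y − 10.5:
  web: d = 0 cm → contributes +1234.8 cm⁴
  top flange (beyond web): d = 9.8 cm → contributes +727.2972 cm⁴
  bottom flange (beyond web): d = -9.8 cm → contributes +727.2972 cm⁴
Total I = 2689.394 cm⁴.
For the y-axis: x̄ = 6.2 cm.
Repeating about the centroidal y-axis gives I_y = 229.1296 cm⁴.
Polar second moment: J = I_x + I_y = 2918.524 cm⁴.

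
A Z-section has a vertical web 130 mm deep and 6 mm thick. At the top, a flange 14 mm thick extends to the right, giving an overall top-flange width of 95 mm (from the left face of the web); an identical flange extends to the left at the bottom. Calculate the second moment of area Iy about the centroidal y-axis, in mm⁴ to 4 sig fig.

Treat the section as a set of non-overlapping primitives; coordinates are from the bounding-box lower-left.
Web: 6 × 130, A = 780 mm², x = 92 mm, Ī = 2 340 mm⁴.
Top flange (beyond web): 89 × 14, A = 1 246 mm², x = 139.5 mm, Ī = 822 464 mm⁴.
Bottom flange (beyond web): 89 × 14, A = 1 246 mm², x = 44.5 mm, Ī = 822 464 mm⁴.
Centroid: x̄ = ΣA·x / ΣA = 92 mm.
Transfer each piece to the centroidal y-axis using Ī + A·d² with d = x − 92:
  web: d = 0 mm → contributes +2 340 mm⁴
  top flange (beyond web): d = 47.5 mm → contributes +3 633 751 mm⁴
  bottom flange (beyond web): d = -47.5 mm → contributes +3 633 751 mm⁴
Total I = 7 269 843 mm⁴.

Iy ≈ 7.270 × 10⁶ mm⁴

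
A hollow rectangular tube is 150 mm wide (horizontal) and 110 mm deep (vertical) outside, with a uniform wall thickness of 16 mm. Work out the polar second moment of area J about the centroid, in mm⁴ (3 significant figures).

Split into non-overlapping primitives; take the origin at the lower-left of the bounding box.
Outer rectangle: 150 × 110, A = 16 500 mm², y = 55 mm, Ī = 16 637 500 mm⁴.
Inner void (subtracted): 118 × 78, A = 9 204 mm², y = 55 mm, Ī = 4 666 428 mm⁴.
By symmetry the centroid is at mid-height, ȳ = 55 mm.
All pieces are centred on the centroidal x-axis, so I = ΣĪ (holes subtracted) = 11 971 072 mm⁴.
Repeating about the centroidal y-axis gives I_y = 20 257 792 mm⁴.
Polar second moment: J = I_x + I_y = 32 228 864 mm⁴.

J ≈ 3.22 × 10⁷ mm⁴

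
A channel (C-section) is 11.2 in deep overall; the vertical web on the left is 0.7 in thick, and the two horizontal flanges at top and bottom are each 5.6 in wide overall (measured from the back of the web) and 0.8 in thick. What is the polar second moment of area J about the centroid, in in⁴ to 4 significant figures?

J ≈ 341.1 in⁴

Split into non-overlapping primitives; take the origin at the lower-left of the bounding box.
Web: 0.7 × 11.2, A = 7.84 in², y = 5.6 in, Ī = 81.9541 in⁴.
Top flange (beyond web): 4.9 × 0.8, A = 3.92 in², y = 10.8 in, Ī = 0.209067 in⁴.
Bottom flange (beyond web): 4.9 × 0.8, A = 3.92 in², y = 0.4 in, Ī = 0.209067 in⁴.
By symmetry the centroid is at mid-height, ȳ = 5.6 in.
Transfer each piece to the centroidal x-axis using Ī + A·d² with d = y − 5.6:
  web: d = 0 in → contributes +81.9541 in⁴
  top flange (beyond web): d = 5.2 in → contributes +106.206 in⁴
  bottom flange (beyond web): d = -5.2 in → contributes +106.206 in⁴
Total I = 294.366 in⁴.
For the y-axis: x̄ = 1.75 in.
Repeating about the centroidal y-axis gives I_y = 46.7395 in⁴.
Polar second moment: J = I_x + I_y = 341.105 in⁴.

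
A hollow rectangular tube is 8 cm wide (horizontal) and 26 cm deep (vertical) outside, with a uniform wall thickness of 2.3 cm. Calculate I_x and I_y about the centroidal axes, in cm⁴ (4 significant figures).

Treat the section as a set of non-overlapping primitives; coordinates are from the bounding-box lower-left.
Outer rectangle: 8 × 26, A = 208 cm², y = 13 cm, Ī = 11717.3 cm⁴.
Inner void (subtracted): 3.4 × 21.4, A = 72.76 cm², y = 13 cm, Ī = 2776.76 cm⁴.
By symmetry the centroid is at mid-height, ȳ = 13 cm.
All pieces are centred on the centroidal x-axis, so I = ΣĪ (holes subtracted) = 8940.57 cm⁴.
Repeating about the centroidal y-axis gives I_y = 1039.24 cm⁴.

I_x ≈ 8941 cm⁴, I_y ≈ 1039 cm⁴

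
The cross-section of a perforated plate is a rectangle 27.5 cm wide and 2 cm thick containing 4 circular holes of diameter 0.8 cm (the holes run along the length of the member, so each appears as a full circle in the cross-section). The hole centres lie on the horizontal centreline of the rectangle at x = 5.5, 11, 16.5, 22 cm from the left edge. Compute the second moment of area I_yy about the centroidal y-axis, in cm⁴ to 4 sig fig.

I_yy ≈ 3390 cm⁴

Split into non-overlapping primitives; take the origin at the lower-left of the bounding box.
Plate: 27.5 × 2, A = 55 cm², x = 13.75 cm, Ī = 3466.15 cm⁴.
Hole 1 (subtracted): ⌀0.8, A = 0.502655 cm², x = 5.5 cm, Ī = 0.0201062 cm⁴.
Hole 2 (subtracted): ⌀0.8, A = 0.502655 cm², x = 11 cm, Ī = 0.0201062 cm⁴.
Hole 3 (subtracted): ⌀0.8, A = 0.502655 cm², x = 16.5 cm, Ī = 0.0201062 cm⁴.
Hole 4 (subtracted): ⌀0.8, A = 0.502655 cm², x = 22 cm, Ī = 0.0201062 cm⁴.
By symmetry the centroid is at mid-width, x̄ = 13.75 cm.
Transfer each piece to the centroidal y-axis using Ī + A·d² with d = x − 13.75:
  plate: d = 0 cm → contributes +3466.15 cm⁴
  hole 1: d = -8.25 cm → contributes −34.2321 cm⁴
  hole 2: d = -2.75 cm → contributes −3.82143 cm⁴
  hole 3: d = 2.75 cm → contributes −3.82143 cm⁴
  hole 4: d = 8.25 cm → contributes −34.2321 cm⁴
Total I = 3390.04 cm⁴.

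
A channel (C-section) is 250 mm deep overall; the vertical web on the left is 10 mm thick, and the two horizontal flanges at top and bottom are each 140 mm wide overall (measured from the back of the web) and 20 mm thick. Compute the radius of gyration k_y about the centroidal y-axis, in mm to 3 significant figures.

k_y ≈ 45.0 mm

Break the section into simple shapes (no overlaps), measuring from the bottom-left corner of the bounding box.
Web: 10 × 250, A = 2 500 mm², x = 5 mm, Ī = 20 833 mm⁴.
Top flange (beyond web): 130 × 20, A = 2 600 mm², x = 75 mm, Ī = 3 661 667 mm⁴.
Bottom flange (beyond web): 130 × 20, A = 2 600 mm², x = 75 mm, Ī = 3 661 667 mm⁴.
Centroid: x̄ = ΣA·x / ΣA = 52.273 mm.
Transfer each piece to the centroidal y-axis using Ī + A·d² with d = x − 52.273:
  web: d = -47.273 mm → contributes +5 607 610 mm⁴
  top flange (beyond web): d = 22.727 mm → contributes +5 004 642 mm⁴
  bottom flange (beyond web): d = 22.727 mm → contributes +5 004 642 mm⁴
Total I = 15 616 894 mm⁴.
Radius of gyration: k = √(I/A) = √(15 616 894 / 7 700) = 45.035 mm.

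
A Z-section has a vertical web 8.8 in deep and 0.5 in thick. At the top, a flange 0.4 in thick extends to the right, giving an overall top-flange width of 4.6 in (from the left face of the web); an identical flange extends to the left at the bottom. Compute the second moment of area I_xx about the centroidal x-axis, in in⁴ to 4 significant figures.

Treat the section as a set of non-overlapping primitives; coordinates are from the bounding-box lower-left.
Web: 0.5 × 8.8, A = 4.4 in², y = 4.4 in, Ī = 28.3947 in⁴.
Top flange (beyond web): 4.1 × 0.4, A = 1.64 in², y = 8.6 in, Ī = 0.0218667 in⁴.
Bottom flange (beyond web): 4.1 × 0.4, A = 1.64 in², y = 0.2 in, Ī = 0.0218667 in⁴.
Centroid: ȳ = ΣA·y / ΣA = 4.4 in.
Transfer each piece to the centroidal x-axis using Ī + A·d² with d = y − 4.4:
  web: d = 0 in → contributes +28.3947 in⁴
  top flange (beyond web): d = 4.2 in → contributes +28.9515 in⁴
  bottom flange (beyond web): d = -4.2 in → contributes +28.9515 in⁴
Total I = 86.2976 in⁴.

I_xx ≈ 86.30 in⁴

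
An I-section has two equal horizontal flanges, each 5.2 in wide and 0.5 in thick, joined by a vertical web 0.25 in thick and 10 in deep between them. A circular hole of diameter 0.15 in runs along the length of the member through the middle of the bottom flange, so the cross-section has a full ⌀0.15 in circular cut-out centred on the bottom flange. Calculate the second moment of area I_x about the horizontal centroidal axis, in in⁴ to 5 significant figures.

Treat the section as a set of non-overlapping primitives; coordinates are from the bounding-box lower-left.
Bottom flange: 5.2 × 0.5, A = 2.6 in², y = 0.25 in, Ī = 0.05416667 in⁴.
Web: 0.25 × 10, A = 2.5 in², y = 5.5 in, Ī = 20.83333 in⁴.
Top flange: 5.2 × 0.5, A = 2.6 in², y = 10.75 in, Ī = 0.05416667 in⁴.
Hole (subtracted): ⌀0.15, A = 0.01767146 in², y = 0.25 in, Ī = 0.00002485049 in⁴.
Centroid: ȳ = ΣA·y / ΣA = 5.512076 in.
Transfer each piece to the horizontal centroidal axis using Ī + A·d² with d = y − 5.512076:
  bottom flange: d = -5.262076 in → contributes +72.04673 in⁴
  web: d = -0.01207644 in → contributes +20.8337 in⁴
  top flange: d = 5.237924 in → contributes +71.38736 in⁴
  hole: d = -5.262076 in → contributes −0.4893378 in⁴
Total I = 163.7785 in⁴.

I_x ≈ 163.78 in⁴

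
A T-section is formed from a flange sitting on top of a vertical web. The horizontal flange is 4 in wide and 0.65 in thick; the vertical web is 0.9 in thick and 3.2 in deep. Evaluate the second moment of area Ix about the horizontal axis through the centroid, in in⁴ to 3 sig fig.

Ix ≈ 7.61 in⁴

Split into non-overlapping primitives; take the origin at the lower-left of the bounding box.
Flange: 4 × 0.65, A = 2.6 in², y = 3.525 in, Ī = 0.091542 in⁴.
Web: 0.9 × 3.2, A = 2.88 in², y = 1.6 in, Ī = 2.4576 in⁴.
Centroid: ȳ = ΣA·y / ΣA = 2.5133 in.
Transfer each piece to the horizontal axis through the centroid using Ī + A·d² with d = y − 2.5133:
  flange: d = 1.0117 in → contributes +2.7526 in⁴
  web: d = -0.91332 in → contributes +4.86 in⁴
Total I = 7.6126 in⁴.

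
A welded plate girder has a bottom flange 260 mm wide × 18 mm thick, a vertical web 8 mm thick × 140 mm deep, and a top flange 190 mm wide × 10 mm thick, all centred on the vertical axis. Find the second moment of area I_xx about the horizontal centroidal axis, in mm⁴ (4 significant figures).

I_xx ≈ 3.516 × 10⁷ mm⁴

Split into non-overlapping primitives; take the origin at the lower-left of the bounding box.
Bottom plate: 260 × 18, A = 4 680 mm², y = 9 mm, Ī = 126 360 mm⁴.
Web plate: 8 × 140, A = 1 120 mm², y = 88 mm, Ī = 1 829 333 mm⁴.
Top plate: 190 × 10, A = 1 900 mm², y = 163 mm, Ī = 15833.3 mm⁴.
Centroid: ȳ = ΣA·y / ΣA = 58.4909 mm.
Transfer each piece to the horizontal centroidal axis using Ī + A·d² with d = y − 58.4909:
  bottom plate: d = -49.4909 mm → contributes +11 589 318 mm⁴
  web plate: d = 29.5091 mm → contributes +2 804 614 mm⁴
  top plate: d = 104.509 mm → contributes +20 767 918 mm⁴
Total I = 35 161 851 mm⁴.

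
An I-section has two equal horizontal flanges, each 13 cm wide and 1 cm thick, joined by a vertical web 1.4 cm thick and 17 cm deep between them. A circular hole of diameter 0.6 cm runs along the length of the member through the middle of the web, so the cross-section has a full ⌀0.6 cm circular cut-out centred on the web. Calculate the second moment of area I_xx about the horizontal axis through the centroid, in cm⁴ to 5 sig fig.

Decompose the section into non-overlapping parts with the origin at the bottom-left of its bounding rectangle.
Bottom flange: 13 × 1, A = 13 cm², y = 0.5 cm, Ī = 1.083333 cm⁴.
Web: 1.4 × 17, A = 23.8 cm², y = 9.5 cm, Ī = 573.1833 cm⁴.
Top flange: 13 × 1, A = 13 cm², y = 18.5 cm, Ī = 1.083333 cm⁴.
Hole (subtracted): ⌀0.6, A = 0.2827433 cm², y = 9.5 cm, Ī = 0.006361725 cm⁴.
By symmetry the centroid is at mid-height, ȳ = 9.5 cm.
Transfer each piece to the horizontal axis through the centroid using Ī + A·d² with d = y − 9.5:
  bottom flange: d = -9 cm → contributes +1054.083 cm⁴
  web: d = 0 cm → contributes +573.1833 cm⁴
  top flange: d = 9 cm → contributes +1054.083 cm⁴
  hole: d = 0 cm → contributes −0.006361725 cm⁴
Total I = 2681.344 cm⁴.

I_xx ≈ 2681.3 cm⁴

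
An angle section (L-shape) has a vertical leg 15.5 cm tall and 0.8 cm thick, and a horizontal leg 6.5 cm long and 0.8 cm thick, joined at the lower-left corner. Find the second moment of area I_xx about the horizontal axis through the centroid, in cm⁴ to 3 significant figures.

I_xx ≈ 429 cm⁴

Split into non-overlapping primitives; take the origin at the lower-left of the bounding box.
Vertical leg: 0.8 × 15.5, A = 12.4 cm², y = 7.75 cm, Ī = 248.26 cm⁴.
Horizontal leg (remainder): 5.7 × 0.8, A = 4.56 cm², y = 0.4 cm, Ī = 0.2432 cm⁴.
Centroid: ȳ = ΣA·y / ΣA = 5.7738 cm.
Transfer each piece to the horizontal axis through the centroid using Ī + A·d² with d = y − 5.7738:
  vertical leg: d = 1.9762 cm → contributes +296.68 cm⁴
  horizontal leg (remainder): d = -5.3738 cm → contributes +131.93 cm⁴
Total I = 428.61 cm⁴.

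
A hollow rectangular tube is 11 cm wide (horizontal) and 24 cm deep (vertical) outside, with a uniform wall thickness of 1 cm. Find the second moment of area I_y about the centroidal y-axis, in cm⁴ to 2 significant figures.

I_y ≈ 1300 cm⁴

Split into non-overlapping primitives; take the origin at the lower-left of the bounding box.
Outer rectangle: 11 × 24, A = 264 cm², x = 5.5 cm, Ī = 2 662 cm⁴.
Inner void (subtracted): 9 × 22, A = 198 cm², x = 5.5 cm, Ī = 1 337 cm⁴.
By symmetry the centroid is at mid-width, x̄ = 5.5 cm.
All pieces are centred on the centroidal y-axis, so I = ΣĪ (holes subtracted) = 1 326 cm⁴.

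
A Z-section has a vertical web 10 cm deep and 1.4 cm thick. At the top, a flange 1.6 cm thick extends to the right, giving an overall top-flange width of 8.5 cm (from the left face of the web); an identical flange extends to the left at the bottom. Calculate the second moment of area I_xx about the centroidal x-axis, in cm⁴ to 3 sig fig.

Split into non-overlapping primitives; take the origin at the lower-left of the bounding box.
Web: 1.4 × 10, A = 14 cm², y = 5 cm, Ī = 116.67 cm⁴.
Top flange (beyond web): 7.1 × 1.6, A = 11.36 cm², y = 9.2 cm, Ī = 2.4235 cm⁴.
Bottom flange (beyond web): 7.1 × 1.6, A = 11.36 cm², y = 0.8 cm, Ī = 2.4235 cm⁴.
Centroid: ȳ = ΣA·y / ΣA = 5 cm.
Transfer each piece to the centroidal x-axis using Ī + A·d² with d = y − 5:
  web: d = 0 cm → contributes +116.67 cm⁴
  top flange (beyond web): d = 4.2 cm → contributes +202.81 cm⁴
  bottom flange (beyond web): d = -4.2 cm → contributes +202.81 cm⁴
Total I = 522.29 cm⁴.

I_xx ≈ 522 cm⁴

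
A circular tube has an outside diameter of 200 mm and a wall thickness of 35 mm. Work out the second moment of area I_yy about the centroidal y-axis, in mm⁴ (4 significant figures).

I_yy ≈ 6.452 × 10⁷ mm⁴

Decompose the section into non-overlapping parts with the origin at the bottom-left of its bounding rectangle.
Outer circle: ⌀200, A = 31415.9 mm², x = 100 mm, Ī = 78 539 816 mm⁴.
Bore (subtracted): ⌀130, A = 13273.2 mm², x = 100 mm, Ī = 14 019 848 mm⁴.
By symmetry the centroid is at mid-width, x̄ = 100 mm.
All pieces are centred on the centroidal y-axis, so I = ΣĪ (holes subtracted) = 64 519 968 mm⁴.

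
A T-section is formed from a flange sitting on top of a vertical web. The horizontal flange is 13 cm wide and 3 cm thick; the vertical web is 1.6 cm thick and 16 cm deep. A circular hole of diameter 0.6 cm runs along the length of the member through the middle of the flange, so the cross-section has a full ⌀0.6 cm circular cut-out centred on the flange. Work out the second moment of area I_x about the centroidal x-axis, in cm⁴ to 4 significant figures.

I_x ≈ 1966 cm⁴

Break the section into simple shapes (no overlaps), measuring from the bottom-left corner of the bounding box.
Flange: 13 × 3, A = 39 cm², y = 17.5 cm, Ī = 29.25 cm⁴.
Web: 1.6 × 16, A = 25.6 cm², y = 8 cm, Ī = 546.133 cm⁴.
Hole (subtracted): ⌀0.6, A = 0.282743 cm², y = 17.5 cm, Ī = 0.00636173 cm⁴.
Centroid: ȳ = ΣA·y / ΣA = 13.7187 cm.
Transfer each piece to the centroidal x-axis using Ī + A·d² with d = y − 13.7187:
  flange: d = 3.78126 cm → contributes +586.868 cm⁴
  web: d = -5.71874 cm → contributes +1383.36 cm⁴
  hole: d = 3.78126 cm → contributes −4.049 cm⁴
Total I = 1966.18 cm⁴.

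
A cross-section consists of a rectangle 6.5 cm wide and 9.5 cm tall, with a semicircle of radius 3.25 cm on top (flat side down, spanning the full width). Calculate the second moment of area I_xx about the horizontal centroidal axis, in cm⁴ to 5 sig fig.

Split into non-overlapping primitives; take the origin at the lower-left of the bounding box.
Rectangular body: 6.5 × 9.5, A = 61.75 cm², y = 4.75 cm, Ī = 464.4115 cm⁴.
Semicircular cap: semicircle r = 3.25, A = 16.59154 cm², y = 10.87934 cm, Ī = 12.24519 cm⁴.
Centroid: ȳ = ΣA·y / ΣA = 6.048101 cm.
Transfer each piece to the horizontal centroidal axis using Ī + A·d² with d = y − 6.048101:
  rectangular body: d = -1.298101 cm → contributes +568.4643 cm⁴
  semicircular cap: d = 4.831242 cm → contributes +399.5066 cm⁴
Total I = 967.9708 cm⁴.

I_xx ≈ 967.97 cm⁴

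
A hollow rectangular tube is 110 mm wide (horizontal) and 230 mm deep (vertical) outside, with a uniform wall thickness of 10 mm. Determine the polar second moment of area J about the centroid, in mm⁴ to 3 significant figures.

Break the section into simple shapes (no overlaps), measuring from the bottom-left corner of the bounding box.
Outer rectangle: 110 × 230, A = 25 300 mm², y = 115 mm, Ī = 111 530 833 mm⁴.
Inner void (subtracted): 90 × 210, A = 18 900 mm², y = 115 mm, Ī = 69 457 500 mm⁴.
By symmetry the centroid is at mid-height, ȳ = 115 mm.
All pieces are centred on the centroidal x-axis, so I = ΣĪ (holes subtracted) = 42 073 333 mm⁴.
Repeating about the centroidal y-axis gives I_y = 12 753 333 mm⁴.
Polar second moment: J = I_x + I_y = 54 826 667 mm⁴.

J ≈ 5.48 × 10⁷ mm⁴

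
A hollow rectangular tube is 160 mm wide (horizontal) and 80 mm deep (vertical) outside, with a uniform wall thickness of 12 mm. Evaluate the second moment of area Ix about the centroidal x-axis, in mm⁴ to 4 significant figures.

Treat the section as a set of non-overlapping primitives; coordinates are from the bounding-box lower-left.
Outer rectangle: 160 × 80, A = 12 800 mm², y = 40 mm, Ī = 6 826 667 mm⁴.
Inner void (subtracted): 136 × 56, A = 7 616 mm², y = 40 mm, Ī = 1 990 315 mm⁴.
By symmetry the centroid is at mid-height, ȳ = 40 mm.
All pieces are centred on the centroidal x-axis, so I = ΣĪ (holes subtracted) = 4 836 352 mm⁴.

Ix ≈ 4.836 × 10⁶ mm⁴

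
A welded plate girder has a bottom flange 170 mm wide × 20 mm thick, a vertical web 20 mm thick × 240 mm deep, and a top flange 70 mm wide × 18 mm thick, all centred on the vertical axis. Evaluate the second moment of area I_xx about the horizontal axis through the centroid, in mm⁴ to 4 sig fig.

Treat the section as a set of non-overlapping primitives; coordinates are from the bounding-box lower-left.
Bottom plate: 170 × 20, A = 3 400 mm², y = 10 mm, Ī = 113 333 mm⁴.
Web plate: 20 × 240, A = 4 800 mm², y = 140 mm, Ī = 23 040 000 mm⁴.
Top plate: 70 × 18, A = 1 260 mm², y = 269 mm, Ī = 34 020 mm⁴.
Centroid: ȳ = ΣA·y / ΣA = 110.459 mm.
Transfer each piece to the horizontal axis through the centroid using Ī + A·d² with d = y − 110.459:
  bottom plate: d = -100.459 mm → contributes +34 426 015 mm⁴
  web plate: d = 29.5412 mm → contributes +27 228 883 mm⁴
  top plate: d = 158.541 mm → contributes +31 704 524 mm⁴
Total I = 93 359 422 mm⁴.

I_xx ≈ 9.336 × 10⁷ mm⁴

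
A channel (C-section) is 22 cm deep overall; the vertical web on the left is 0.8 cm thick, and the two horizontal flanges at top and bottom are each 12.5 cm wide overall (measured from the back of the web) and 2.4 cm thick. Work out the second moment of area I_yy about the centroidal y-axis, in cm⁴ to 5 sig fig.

I_yy ≈ 1165.0 cm⁴

Treat the section as a set of non-overlapping primitives; coordinates are from the bounding-box lower-left.
Web: 0.8 × 22, A = 17.6 cm², x = 0.4 cm, Ī = 0.9386667 cm⁴.
Top flange (beyond web): 11.7 × 2.4, A = 28.08 cm², x = 6.65 cm, Ī = 320.3226 cm⁴.
Bottom flange (beyond web): 11.7 × 2.4, A = 28.08 cm², x = 6.65 cm, Ī = 320.3226 cm⁴.
Centroid: x̄ = ΣA·x / ΣA = 5.158677 cm.
Transfer each piece to the centroidal y-axis using Ī + A·d² with d = x − 5.158677:
  web: d = -4.758677 cm → contributes +399.4908 cm⁴
  top flange (beyond web): d = 1.491323 cm → contributes +382.7738 cm⁴
  bottom flange (beyond web): d = 1.491323 cm → contributes +382.7738 cm⁴
Total I = 1165.038 cm⁴.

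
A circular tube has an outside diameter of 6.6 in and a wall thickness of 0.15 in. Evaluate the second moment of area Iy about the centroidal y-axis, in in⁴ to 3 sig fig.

Iy ≈ 15.8 in⁴

Decompose the section into non-overlapping parts with the origin at the bottom-left of its bounding rectangle.
Outer circle: ⌀6.6, A = 34.212 in², x = 3.3 in, Ī = 93.142 in⁴.
Bore (subtracted): ⌀6.3, A = 31.172 in², x = 3.3 in, Ī = 77.327 in⁴.
By symmetry the centroid is at mid-width, x̄ = 3.3 in.
All pieces are centred on the centroidal y-axis, so I = ΣĪ (holes subtracted) = 15.815 in⁴.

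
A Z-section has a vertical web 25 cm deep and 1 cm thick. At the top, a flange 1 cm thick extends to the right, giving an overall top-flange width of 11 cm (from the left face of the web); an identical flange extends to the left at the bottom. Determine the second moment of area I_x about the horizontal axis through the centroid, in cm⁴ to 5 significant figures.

Decompose the section into non-overlapping parts with the origin at the bottom-left of its bounding rectangle.
Web: 1 × 25, A = 25 cm², y = 12.5 cm, Ī = 1302.083 cm⁴.
Top flange (beyond web): 10 × 1, A = 10 cm², y = 24.5 cm, Ī = 0.8333333 cm⁴.
Bottom flange (beyond web): 10 × 1, A = 10 cm², y = 0.5 cm, Ī = 0.8333333 cm⁴.
Centroid: ȳ = ΣA·y / ΣA = 12.5 cm.
Transfer each piece to the horizontal axis through the centroid using Ī + A·d² with d = y − 12.5:
  web: d = 0 cm → contributes +1302.083 cm⁴
  top flange (beyond web): d = 12 cm → contributes +1440.833 cm⁴
  bottom flange (beyond web): d = -12 cm → contributes +1440.833 cm⁴
Total I = 4183.75 cm⁴.

I_x ≈ 4183.8 cm⁴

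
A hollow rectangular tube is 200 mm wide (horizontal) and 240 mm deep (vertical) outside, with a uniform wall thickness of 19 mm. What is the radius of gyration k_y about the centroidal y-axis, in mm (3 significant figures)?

Break the section into simple shapes (no overlaps), measuring from the bottom-left corner of the bounding box.
Outer rectangle: 200 × 240, A = 48 000 mm², x = 100 mm, Ī = 160 000 000 mm⁴.
Inner void (subtracted): 162 × 202, A = 32 724 mm², x = 100 mm, Ī = 71 567 388 mm⁴.
By symmetry the centroid is at mid-width, x̄ = 100 mm.
All pieces are centred on the centroidal y-axis, so I = ΣĪ (holes subtracted) = 88 432 612 mm⁴.
Radius of gyration: k = √(I/A) = √(88 432 612 / 15 276) = 76.085 mm.

k_y ≈ 76.1 mm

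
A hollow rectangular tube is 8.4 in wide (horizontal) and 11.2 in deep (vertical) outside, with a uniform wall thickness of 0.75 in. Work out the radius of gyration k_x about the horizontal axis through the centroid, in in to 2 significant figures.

k_x ≈ 4.1 in

Split into non-overlapping primitives; take the origin at the lower-left of the bounding box.
Outer rectangle: 8.4 × 11.2, A = 94.08 in², y = 5.6 in, Ī = 983.4 in⁴.
Inner void (subtracted): 6.9 × 9.7, A = 66.93 in², y = 5.6 in, Ī = 524.8 in⁴.
By symmetry the centroid is at mid-height, ȳ = 5.6 in.
All pieces are centred on the horizontal axis through the centroid, so I = ΣĪ (holes subtracted) = 458.7 in⁴.
Radius of gyration: k = √(I/A) = √(458.7 / 27.15) = 4.11 in.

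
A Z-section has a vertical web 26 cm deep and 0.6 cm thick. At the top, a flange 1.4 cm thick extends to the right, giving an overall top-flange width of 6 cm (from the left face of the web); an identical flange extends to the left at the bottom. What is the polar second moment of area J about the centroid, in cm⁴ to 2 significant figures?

J ≈ 3300 cm⁴

Split into non-overlapping primitives; take the origin at the lower-left of the bounding box.
Web: 0.6 × 26, A = 15.6 cm², y = 13 cm, Ī = 878.8 cm⁴.
Top flange (beyond web): 5.4 × 1.4, A = 7.56 cm², y = 25.3 cm, Ī = 1.235 cm⁴.
Bottom flange (beyond web): 5.4 × 1.4, A = 7.56 cm², y = 0.7 cm, Ī = 1.235 cm⁴.
Centroid: ȳ = ΣA·y / ΣA = 13 cm.
Transfer each piece to the centroidal x-axis using Ī + A·d² with d = y − 13:
  web: d = 0 cm → contributes +878.8 cm⁴
  top flange (beyond web): d = 12.3 cm → contributes +1 145 cm⁴
  bottom flange (beyond web): d = -12.3 cm → contributes +1 145 cm⁴
Total I = 3 169 cm⁴.
For the y-axis: x̄ = 5.7 cm.
Repeating about the centroidal y-axis gives I_y = 173.3 cm⁴.
Polar second moment: J = I_x + I_y = 3 342 cm⁴.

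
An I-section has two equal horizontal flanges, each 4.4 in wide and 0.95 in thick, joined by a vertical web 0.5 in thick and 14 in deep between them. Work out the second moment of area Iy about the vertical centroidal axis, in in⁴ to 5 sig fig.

Iy ≈ 13.633 in⁴

Treat the section as a set of non-overlapping primitives; coordinates are from the bounding-box lower-left.
Bottom flange: 4.4 × 0.95, A = 4.18 in², x = 2.2 in, Ī = 6.743733 in⁴.
Web: 0.5 × 14, A = 7 in², x = 2.2 in, Ī = 0.1458333 in⁴.
Top flange: 4.4 × 0.95, A = 4.18 in², x = 2.2 in, Ī = 6.743733 in⁴.
By symmetry the centroid is at mid-width, x̄ = 2.2 in.
All pieces are centred on the vertical centroidal axis, so I = ΣĪ = 13.6333 in⁴.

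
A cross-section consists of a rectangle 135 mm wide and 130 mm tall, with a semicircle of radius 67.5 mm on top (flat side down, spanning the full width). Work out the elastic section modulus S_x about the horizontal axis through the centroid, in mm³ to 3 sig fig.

S_x ≈ 6.79 × 10⁵ mm³

Decompose the section into non-overlapping parts with the origin at the bottom-left of its bounding rectangle.
Rectangular body: 135 × 130, A = 17 550 mm², y = 65 mm, Ī = 24 716 250 mm⁴.
Semicircular cap: semicircle r = 67.5, A = 7156.9 mm², y = 158.65 mm, Ī = 2 278 490 mm⁴.
Centroid: ȳ = ΣA·y / ΣA = 92.127 mm.
Transfer each piece to the horizontal axis through the centroid using Ī + A·d² with d = y − 92.127:
  rectangular body: d = -27.127 mm → contributes +37 631 119 mm⁴
  semicircular cap: d = 66.521 mm → contributes +33 947 881 mm⁴
Total I = 71 579 000 mm⁴.
Extreme fibre distance c = 105.37 mm; S = I/c = 679 294 mm³.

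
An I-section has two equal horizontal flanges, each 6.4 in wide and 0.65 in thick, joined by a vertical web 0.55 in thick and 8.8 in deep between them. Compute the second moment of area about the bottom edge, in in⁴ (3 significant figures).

Decompose the section into non-overlapping parts with the origin at the bottom-left of its bounding rectangle.
Bottom flange: 6.4 × 0.65, A = 4.16 in², y = 0.325 in, Ī = 0.14647 in⁴.
Web: 0.55 × 8.8, A = 4.84 in², y = 5.05 in, Ī = 31.234 in⁴.
Top flange: 6.4 × 0.65, A = 4.16 in², y = 9.775 in, Ī = 0.14647 in⁴.
Transfer each piece to the bottom edge using Ī + A·d² with d = y − 0:
  bottom flange: d = 0.325 in → contributes +0.58587 in⁴
  web: d = 5.05 in → contributes +154.67 in⁴
  top flange: d = 9.775 in → contributes +397.64 in⁴
Total I = 552.89 in⁴.

I_base ≈ 553 in⁴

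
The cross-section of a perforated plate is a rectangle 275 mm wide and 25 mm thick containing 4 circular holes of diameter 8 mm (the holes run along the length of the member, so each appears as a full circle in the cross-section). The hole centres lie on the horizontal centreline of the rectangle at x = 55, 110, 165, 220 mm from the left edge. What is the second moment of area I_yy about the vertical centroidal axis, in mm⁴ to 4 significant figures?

I_yy ≈ 4.257 × 10⁷ mm⁴

Break the section into simple shapes (no overlaps), measuring from the bottom-left corner of the bounding box.
Plate: 275 × 25, A = 6 875 mm², x = 137.5 mm, Ī = 43 326 823 mm⁴.
Hole 1 (subtracted): ⌀8, A = 50.2655 mm², x = 55 mm, Ī = 201.062 mm⁴.
Hole 2 (subtracted): ⌀8, A = 50.2655 mm², x = 110 mm, Ī = 201.062 mm⁴.
Hole 3 (subtracted): ⌀8, A = 50.2655 mm², x = 165 mm, Ī = 201.062 mm⁴.
Hole 4 (subtracted): ⌀8, A = 50.2655 mm², x = 220 mm, Ī = 201.062 mm⁴.
By symmetry the centroid is at mid-width, x̄ = 137.5 mm.
Transfer each piece to the vertical centroidal axis using Ī + A·d² with d = x − 137.5:
  plate: d = 0 mm → contributes +43 326 823 mm⁴
  hole 1: d = -82.5 mm → contributes −342 321 mm⁴
  hole 2: d = -27.5 mm → contributes −38214.3 mm⁴
  hole 3: d = 27.5 mm → contributes −38214.3 mm⁴
  hole 4: d = 82.5 mm → contributes −342 321 mm⁴
Total I = 42 565 753 mm⁴.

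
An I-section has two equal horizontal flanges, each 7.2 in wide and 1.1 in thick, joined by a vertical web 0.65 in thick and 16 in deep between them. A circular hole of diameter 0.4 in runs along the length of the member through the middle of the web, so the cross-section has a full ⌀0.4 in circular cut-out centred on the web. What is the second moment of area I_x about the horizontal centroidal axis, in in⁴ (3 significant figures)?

I_x ≈ 1380 in⁴

Treat the section as a set of non-overlapping primitives; coordinates are from the bounding-box lower-left.
Bottom flange: 7.2 × 1.1, A = 7.92 in², y = 0.55 in, Ī = 0.7986 in⁴.
Web: 0.65 × 16, A = 10.4 in², y = 9.1 in, Ī = 221.87 in⁴.
Top flange: 7.2 × 1.1, A = 7.92 in², y = 17.65 in, Ī = 0.7986 in⁴.
Hole (subtracted): ⌀0.4, A = 0.12566 in², y = 9.1 in, Ī = 0.0012566 in⁴.
By symmetry the centroid is at mid-height, ȳ = 9.1 in.
Transfer each piece to the horizontal centroidal axis using Ī + A·d² with d = y − 9.1:
  bottom flange: d = -8.55 in → contributes +579.77 in⁴
  web: d = 0 in → contributes +221.87 in⁴
  top flange: d = 8.55 in → contributes +579.77 in⁴
  hole: d = 0 in → contributes −0.0012566 in⁴
Total I = 1381.4 in⁴.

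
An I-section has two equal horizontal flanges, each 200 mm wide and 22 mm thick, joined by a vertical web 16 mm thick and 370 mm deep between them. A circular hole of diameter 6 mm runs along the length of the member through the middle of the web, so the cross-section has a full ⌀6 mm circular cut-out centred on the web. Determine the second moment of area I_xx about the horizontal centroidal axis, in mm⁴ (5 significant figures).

I_xx ≈ 4.0595 × 10⁸ mm⁴

Break the section into simple shapes (no overlaps), measuring from the bottom-left corner of the bounding box.
Bottom flange: 200 × 22, A = 4 400 mm², y = 11 mm, Ī = 177466.7 mm⁴.
Web: 16 × 370, A = 5 920 mm², y = 207 mm, Ī = 67 537 333 mm⁴.
Top flange: 200 × 22, A = 4 400 mm², y = 403 mm, Ī = 177466.7 mm⁴.
Hole (subtracted): ⌀6, A = 28.27433 mm², y = 207 mm, Ī = 63.61725 mm⁴.
By symmetry the centroid is at mid-height, ȳ = 207 mm.
Transfer each piece to the horizontal centroidal axis using Ī + A·d² with d = y − 207:
  bottom flange: d = -196 mm → contributes +169 207 867 mm⁴
  web: d = 0 mm → contributes +67 537 333 mm⁴
  top flange: d = 196 mm → contributes +169 207 867 mm⁴
  hole: d = 0 mm → contributes −63.61725 mm⁴
Total I = 405 953 003 mm⁴.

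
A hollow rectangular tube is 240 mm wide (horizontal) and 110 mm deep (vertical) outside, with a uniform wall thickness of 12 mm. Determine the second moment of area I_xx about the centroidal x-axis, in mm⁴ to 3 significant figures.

I_xx ≈ 1.52 × 10⁷ mm⁴

Break the section into simple shapes (no overlaps), measuring from the bottom-left corner of the bounding box.
Outer rectangle: 240 × 110, A = 26 400 mm², y = 55 mm, Ī = 26 620 000 mm⁴.
Inner void (subtracted): 216 × 86, A = 18 576 mm², y = 55 mm, Ī = 11 449 008 mm⁴.
By symmetry the centroid is at mid-height, ȳ = 55 mm.
All pieces are centred on the centroidal x-axis, so I = ΣĪ (holes subtracted) = 15 170 992 mm⁴.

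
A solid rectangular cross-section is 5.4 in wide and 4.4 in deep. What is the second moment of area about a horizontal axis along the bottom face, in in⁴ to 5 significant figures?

The section: 5.4 × 4.4, A = 23.76 in², y = 2.2 in, Ī = 38.3328 in⁴.
Transfer it to the bottom edge using Ī + A·d² with d = y − 0:
  the section: d = 2.2 in → contributes +153.3312 in⁴
Total I = 153.3312 in⁴.

I_base ≈ 153.33 in⁴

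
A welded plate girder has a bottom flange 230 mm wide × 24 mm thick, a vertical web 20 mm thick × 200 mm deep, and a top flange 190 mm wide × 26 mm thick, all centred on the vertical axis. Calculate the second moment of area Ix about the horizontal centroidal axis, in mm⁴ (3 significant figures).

Split into non-overlapping primitives; take the origin at the lower-left of the bounding box.
Bottom plate: 230 × 24, A = 5 520 mm², y = 12 mm, Ī = 264 960 mm⁴.
Web plate: 20 × 200, A = 4 000 mm², y = 124 mm, Ī = 13 333 333 mm⁴.
Top plate: 190 × 26, A = 4 940 mm², y = 237 mm, Ī = 278 287 mm⁴.
Centroid: ȳ = ΣA·y / ΣA = 119.85 mm.
Transfer each piece to the horizontal centroidal axis using Ī + A·d² with d = y − 119.85:
  bottom plate: d = -107.85 mm → contributes +64 470 610 mm⁴
  web plate: d = 4.1508 mm → contributes +13 402 249 mm⁴
  top plate: d = 117.15 mm → contributes +68 076 332 mm⁴
Total I = 145 949 191 mm⁴.

Ix ≈ 1.46 × 10⁸ mm⁴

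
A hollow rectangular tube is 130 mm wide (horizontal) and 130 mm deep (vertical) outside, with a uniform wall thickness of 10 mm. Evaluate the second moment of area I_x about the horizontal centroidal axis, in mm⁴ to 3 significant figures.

I_x ≈ 1.16 × 10⁷ mm⁴

Break the section into simple shapes (no overlaps), measuring from the bottom-left corner of the bounding box.
Outer rectangle: 130 × 130, A = 16 900 mm², y = 65 mm, Ī = 23 800 833 mm⁴.
Inner void (subtracted): 110 × 110, A = 12 100 mm², y = 65 mm, Ī = 12 200 833 mm⁴.
By symmetry the centroid is at mid-height, ȳ = 65 mm.
All pieces are centred on the horizontal centroidal axis, so I = ΣĪ (holes subtracted) = 11 600 000 mm⁴.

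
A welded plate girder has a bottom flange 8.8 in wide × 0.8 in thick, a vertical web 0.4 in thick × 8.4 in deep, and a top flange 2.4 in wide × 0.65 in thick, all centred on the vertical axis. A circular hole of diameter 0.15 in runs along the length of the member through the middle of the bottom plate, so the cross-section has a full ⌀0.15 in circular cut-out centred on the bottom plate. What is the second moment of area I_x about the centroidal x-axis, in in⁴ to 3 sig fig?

Decompose the section into non-overlapping parts with the origin at the bottom-left of its bounding rectangle.
Bottom plate: 8.8 × 0.8, A = 7.04 in², y = 0.4 in, Ī = 0.37547 in⁴.
Web plate: 0.4 × 8.4, A = 3.36 in², y = 5 in, Ī = 19.757 in⁴.
Top plate: 2.4 × 0.65, A = 1.56 in², y = 9.525 in, Ī = 0.054925 in⁴.
Hole (subtracted): ⌀0.15, A = 0.017671 in², y = 0.4 in, Ī = 0.00002485 in⁴.
Centroid: ȳ = ΣA·y / ΣA = 2.8862 in.
Transfer each piece to the centroidal x-axis using Ī + A·d² with d = y − 2.8862:
  bottom plate: d = -2.4862 in → contributes +43.891 in⁴
  web plate: d = 2.1138 in → contributes +34.77 in⁴
  top plate: d = 6.6388 in → contributes +68.81 in⁴
  hole: d = -2.4862 in → contributes −0.10926 in⁴
Total I = 147.36 in⁴.

I_x ≈ 147 in⁴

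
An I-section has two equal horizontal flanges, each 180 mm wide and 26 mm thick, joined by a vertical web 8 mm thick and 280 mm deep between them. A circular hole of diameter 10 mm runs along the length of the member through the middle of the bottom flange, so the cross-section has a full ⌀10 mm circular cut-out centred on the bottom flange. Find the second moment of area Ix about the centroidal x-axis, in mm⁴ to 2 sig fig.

Decompose the section into non-overlapping parts with the origin at the bottom-left of its bounding rectangle.
Bottom flange: 180 × 26, A = 4 680 mm², y = 13 mm, Ī = 263 640 mm⁴.
Web: 8 × 280, A = 2 240 mm², y = 166 mm, Ī = 14 634 667 mm⁴.
Top flange: 180 × 26, A = 4 680 mm², y = 319 mm, Ī = 263 640 mm⁴.
Hole (subtracted): ⌀10, A = 78.54 mm², y = 13 mm, Ī = 490.9 mm⁴.
Centroid: ȳ = ΣA·y / ΣA = 167 mm.
Transfer each piece to the centroidal x-axis using Ī + A·d² with d = y − 167:
  bottom flange: d = -154 mm → contributes +111 316 474 mm⁴
  web: d = -1.043 mm → contributes +14 637 103 mm⁴
  top flange: d = 152 mm → contributes +108 329 228 mm⁴
  hole: d = -154 mm → contributes −1 864 181 mm⁴
Total I = 232 418 624 mm⁴.

Ix ≈ 2.3 × 10⁸ mm⁴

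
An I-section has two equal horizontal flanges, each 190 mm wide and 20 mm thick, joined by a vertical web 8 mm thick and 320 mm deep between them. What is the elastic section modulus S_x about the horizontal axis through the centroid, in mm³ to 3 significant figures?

S_x ≈ 1.34 × 10⁶ mm³

Decompose the section into non-overlapping parts with the origin at the bottom-left of its bounding rectangle.
Bottom flange: 190 × 20, A = 3 800 mm², y = 10 mm, Ī = 126 667 mm⁴.
Web: 8 × 320, A = 2 560 mm², y = 180 mm, Ī = 21 845 333 mm⁴.
Top flange: 190 × 20, A = 3 800 mm², y = 350 mm, Ī = 126 667 mm⁴.
By symmetry the centroid is at mid-height, ȳ = 180 mm.
Transfer each piece to the horizontal axis through the centroid using Ī + A·d² with d = y − 180:
  bottom flange: d = -170 mm → contributes +109 946 667 mm⁴
  web: d = 0 mm → contributes +21 845 333 mm⁴
  top flange: d = 170 mm → contributes +109 946 667 mm⁴
Total I = 241 738 667 mm⁴.
Extreme fibre distance c = 180 mm; S = I/c = 1 342 993 mm³.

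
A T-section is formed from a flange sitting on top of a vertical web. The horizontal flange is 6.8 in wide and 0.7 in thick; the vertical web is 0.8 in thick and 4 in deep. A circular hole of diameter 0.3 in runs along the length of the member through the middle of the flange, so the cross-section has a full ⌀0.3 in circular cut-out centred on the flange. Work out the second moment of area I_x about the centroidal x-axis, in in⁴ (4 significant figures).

Treat the section as a set of non-overlapping primitives; coordinates are from the bounding-box lower-left.
Flange: 6.8 × 0.7, A = 4.76 in², y = 4.35 in, Ī = 0.194367 in⁴.
Web: 0.8 × 4, A = 3.2 in², y = 2 in, Ī = 4.26667 in⁴.
Hole (subtracted): ⌀0.3, A = 0.0706858 in², y = 4.35 in, Ī = 0.000397608 in⁴.
Centroid: ȳ = ΣA·y / ΣA = 3.39681 in.
Transfer each piece to the centroidal x-axis using Ī + A·d² with d = y − 3.39681:
  flange: d = 0.953188 in → contributes +4.51915 in⁴
  web: d = -1.39681 in → contributes +10.5101 in⁴
  hole: d = 0.953188 in → contributes −0.0646205 in⁴
Total I = 14.9647 in⁴.

I_x ≈ 14.96 in⁴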